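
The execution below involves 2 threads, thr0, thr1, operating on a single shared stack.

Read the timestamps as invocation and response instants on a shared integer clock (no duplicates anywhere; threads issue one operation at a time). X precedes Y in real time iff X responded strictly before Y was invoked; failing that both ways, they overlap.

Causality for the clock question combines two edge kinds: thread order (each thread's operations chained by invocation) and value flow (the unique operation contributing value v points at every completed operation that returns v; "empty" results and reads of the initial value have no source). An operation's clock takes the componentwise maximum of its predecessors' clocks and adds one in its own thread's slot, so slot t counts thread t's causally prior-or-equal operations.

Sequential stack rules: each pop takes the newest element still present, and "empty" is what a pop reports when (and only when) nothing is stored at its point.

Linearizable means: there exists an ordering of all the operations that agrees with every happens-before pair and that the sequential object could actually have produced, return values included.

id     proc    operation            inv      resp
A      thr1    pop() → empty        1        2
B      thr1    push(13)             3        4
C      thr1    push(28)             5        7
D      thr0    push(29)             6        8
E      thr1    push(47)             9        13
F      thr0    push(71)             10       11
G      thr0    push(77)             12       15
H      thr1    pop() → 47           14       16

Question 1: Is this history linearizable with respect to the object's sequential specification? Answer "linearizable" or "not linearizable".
linearizable

one valid linearization: A, B, C, D, F, E, H, G
1. A pop() → empty, leaving stack <>
2. B push(13), leaving stack <13>
3. C push(28), leaving stack <13,28>
4. D push(29), leaving stack <13,28,29>
5. F push(71), leaving stack <13,28,29,71>
6. E push(47), leaving stack <13,28,29,71,47>
7. H pop() → 47, leaving stack <13,28,29,71>
8. G push(77), leaving stack <13,28,29,71,77>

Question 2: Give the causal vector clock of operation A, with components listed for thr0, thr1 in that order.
(0, 1)

VC(A, invoked at 1): no causal predecessors; +1 on thr1 → (0, 1)
VC(D, invoked at 6): no causal predecessors; +1 on thr0 → (1, 0)
B, invoked 3, takes VC(A)=(0, 1) under max, adds 1 for thr1 → (0, 2)
F, invoked 10, takes VC(D)=(1, 0) under max, adds 1 for thr0 → (2, 0)
C, invoked 5, takes VC(B)=(0, 2) under max, adds 1 for thr1 → (0, 3)
G, invoked 12, takes VC(F)=(2, 0) under max, adds 1 for thr0 → (3, 0)
E, invoked 9, takes VC(C)=(0, 3) under max, adds 1 for thr1 → (0, 4)
H, invoked 14, takes VC(E)=(0, 4) under max, adds 1 for thr1 → (0, 5)
target: VC(A) = (0, 1)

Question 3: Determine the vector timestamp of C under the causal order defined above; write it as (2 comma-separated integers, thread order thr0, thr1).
(0, 3)

no predecessors for A (invoked 1): thr1 increments from zero → (0, 1)
no predecessors for D (invoked 6): thr0 increments from zero → (1, 0)
invoked at 3, B merges VC(A)=(0, 1) and bumps thr1's slot → (0, 2)
invoked at 10, F merges VC(D)=(1, 0) and bumps thr0's slot → (2, 0)
invoked at 5, C merges VC(B)=(0, 2) and bumps thr1's slot → (0, 3)
invoked at 12, G merges VC(F)=(2, 0) and bumps thr0's slot → (3, 0)
invoked at 9, E merges VC(C)=(0, 3) and bumps thr1's slot → (0, 4)
invoked at 14, H merges VC(E)=(0, 4) and bumps thr1's slot → (0, 5)
target: VC(C) = (0, 3)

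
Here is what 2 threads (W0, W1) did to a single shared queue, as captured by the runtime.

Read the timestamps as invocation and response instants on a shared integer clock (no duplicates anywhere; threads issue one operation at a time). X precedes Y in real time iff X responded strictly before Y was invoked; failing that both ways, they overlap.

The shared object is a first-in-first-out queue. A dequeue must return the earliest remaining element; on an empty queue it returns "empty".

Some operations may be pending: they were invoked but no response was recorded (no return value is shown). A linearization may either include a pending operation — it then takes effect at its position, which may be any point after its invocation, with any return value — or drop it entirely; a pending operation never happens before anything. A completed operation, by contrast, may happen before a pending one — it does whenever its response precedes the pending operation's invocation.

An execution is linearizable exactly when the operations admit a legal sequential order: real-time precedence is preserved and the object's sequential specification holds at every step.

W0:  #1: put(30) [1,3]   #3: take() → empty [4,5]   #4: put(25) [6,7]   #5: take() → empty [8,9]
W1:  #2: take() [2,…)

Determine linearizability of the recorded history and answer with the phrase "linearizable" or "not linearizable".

not linearizable

through event 8 a valid linearization exists; event 9 (#5 responding at time 9) ends that
exactly one order of the 4 completed ops respects real time; the queue replay fails
no completion choice of the 1 pending operation (#2) rescues it — every subset was tried
take #1, #3, #4, #5 (pending dropped): step 2 already fails, because #3 take() → empty cannot occur there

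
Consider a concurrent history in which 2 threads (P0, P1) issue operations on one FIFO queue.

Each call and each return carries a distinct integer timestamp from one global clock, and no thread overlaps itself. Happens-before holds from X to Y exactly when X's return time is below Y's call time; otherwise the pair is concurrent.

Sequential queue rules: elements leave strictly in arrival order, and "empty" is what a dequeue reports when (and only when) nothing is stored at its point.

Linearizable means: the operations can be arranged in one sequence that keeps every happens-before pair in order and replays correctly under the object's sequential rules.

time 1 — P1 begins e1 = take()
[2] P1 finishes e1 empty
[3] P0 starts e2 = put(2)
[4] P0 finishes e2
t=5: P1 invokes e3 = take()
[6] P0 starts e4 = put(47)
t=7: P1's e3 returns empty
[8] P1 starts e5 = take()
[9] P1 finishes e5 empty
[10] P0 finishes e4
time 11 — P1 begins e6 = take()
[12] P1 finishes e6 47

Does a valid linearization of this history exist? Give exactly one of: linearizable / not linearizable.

not linearizable

through event 6 a valid linearization exists; event 7 (e3 responding at time 7) ends that
exactly one order of the 3 completed ops respects real time; the FIFO queue replay fails
no escape via the 1 pending operation (e4): every completion choice fails
for example e1, e2, e3 (pending dropped) fails at step 3: e3 take() → empty is not legal there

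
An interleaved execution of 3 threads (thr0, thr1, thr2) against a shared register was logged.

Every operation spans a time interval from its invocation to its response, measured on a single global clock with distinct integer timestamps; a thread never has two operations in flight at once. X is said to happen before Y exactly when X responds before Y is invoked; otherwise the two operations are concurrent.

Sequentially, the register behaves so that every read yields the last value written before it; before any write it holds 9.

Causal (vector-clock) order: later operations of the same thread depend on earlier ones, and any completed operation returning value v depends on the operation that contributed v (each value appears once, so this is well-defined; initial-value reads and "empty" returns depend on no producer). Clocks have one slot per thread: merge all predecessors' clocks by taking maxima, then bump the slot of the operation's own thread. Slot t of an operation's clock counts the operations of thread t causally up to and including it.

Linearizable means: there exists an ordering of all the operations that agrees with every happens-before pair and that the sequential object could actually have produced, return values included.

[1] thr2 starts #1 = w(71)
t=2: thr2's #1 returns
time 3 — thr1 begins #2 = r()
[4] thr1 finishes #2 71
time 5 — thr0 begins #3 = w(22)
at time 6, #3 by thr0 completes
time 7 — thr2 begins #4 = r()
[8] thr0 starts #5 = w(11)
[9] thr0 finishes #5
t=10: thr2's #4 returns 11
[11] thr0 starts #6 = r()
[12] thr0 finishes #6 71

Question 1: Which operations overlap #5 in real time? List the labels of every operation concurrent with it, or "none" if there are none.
Answer: #4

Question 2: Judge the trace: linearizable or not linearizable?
cut after 11 events: linearizable; cut after 12 events (#6 responds, time 12): not linearizable
no legal order exists: 2 real-time-consistent candidates over 6 completed register operations, all rejected
one such order, #1, #2, #3, #4, #5, #6, breaks at step 4 where #4 r() → 11 is illegal
one such order, #1, #2, #3, #5, #4, #6, breaks at step 6 where #6 r() → 71 is illegal

not linearizable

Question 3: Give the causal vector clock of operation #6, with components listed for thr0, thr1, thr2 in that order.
Answer: (3, 0, 1)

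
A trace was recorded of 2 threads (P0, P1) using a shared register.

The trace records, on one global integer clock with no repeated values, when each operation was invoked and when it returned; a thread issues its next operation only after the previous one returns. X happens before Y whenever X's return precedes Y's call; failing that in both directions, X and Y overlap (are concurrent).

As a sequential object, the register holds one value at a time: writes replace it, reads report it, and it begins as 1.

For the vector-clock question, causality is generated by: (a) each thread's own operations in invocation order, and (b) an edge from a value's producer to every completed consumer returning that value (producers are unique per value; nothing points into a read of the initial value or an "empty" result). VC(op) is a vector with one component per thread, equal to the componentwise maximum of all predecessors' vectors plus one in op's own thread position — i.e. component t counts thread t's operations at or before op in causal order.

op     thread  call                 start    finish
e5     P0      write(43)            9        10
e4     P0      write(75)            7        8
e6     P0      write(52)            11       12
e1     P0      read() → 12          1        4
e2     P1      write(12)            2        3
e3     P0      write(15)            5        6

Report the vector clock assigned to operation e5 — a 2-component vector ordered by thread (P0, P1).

e2, invoked 2, has no incoming edges; only P1's bump applies → (0, 1)
merge at e1 (invoked 1): VC(e2)=(0, 1), own-thread bump on P0 → (1, 1)
merge at e3 (invoked 5): VC(e1)=(1, 1), own-thread bump on P0 → (2, 1)
merge at e4 (invoked 7): VC(e3)=(2, 1), own-thread bump on P0 → (3, 1)
merge at e5 (invoked 9): VC(e4)=(3, 1), own-thread bump on P0 → (4, 1)
merge at e6 (invoked 11): VC(e5)=(4, 1), own-thread bump on P0 → (5, 1)
target: VC(e5) = (4, 1)

(4, 1)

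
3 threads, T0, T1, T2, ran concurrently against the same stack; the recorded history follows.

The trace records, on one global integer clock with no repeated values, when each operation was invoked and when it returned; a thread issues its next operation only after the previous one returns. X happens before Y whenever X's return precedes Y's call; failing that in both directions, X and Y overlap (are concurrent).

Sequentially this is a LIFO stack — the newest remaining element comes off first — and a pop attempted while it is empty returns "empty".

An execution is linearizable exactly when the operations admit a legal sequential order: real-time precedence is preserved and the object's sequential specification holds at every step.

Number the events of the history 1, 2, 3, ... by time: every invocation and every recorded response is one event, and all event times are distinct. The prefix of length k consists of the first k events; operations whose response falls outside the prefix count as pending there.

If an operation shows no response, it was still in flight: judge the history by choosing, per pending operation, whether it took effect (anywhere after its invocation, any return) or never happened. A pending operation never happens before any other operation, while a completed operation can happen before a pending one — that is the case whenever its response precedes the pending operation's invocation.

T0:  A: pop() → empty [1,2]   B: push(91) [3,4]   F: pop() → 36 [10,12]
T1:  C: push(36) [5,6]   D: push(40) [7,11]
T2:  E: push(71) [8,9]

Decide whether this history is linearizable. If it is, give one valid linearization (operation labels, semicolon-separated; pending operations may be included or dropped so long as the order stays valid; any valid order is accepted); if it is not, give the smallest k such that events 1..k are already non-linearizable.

already the first 12 events (up to F's response at time 12) admit no linearization; the first 11 still do
all 3 real-time-respecting orders fail — 6 completed stack operations, no legal replay
take A, B, C, D, E, F: step 6 already fails, because F pop() → 36 cannot occur there
take A, B, C, E, D, F: step 6 already fails, because F pop() → 36 cannot occur there

not linearizable — minimal violating prefix: 12 events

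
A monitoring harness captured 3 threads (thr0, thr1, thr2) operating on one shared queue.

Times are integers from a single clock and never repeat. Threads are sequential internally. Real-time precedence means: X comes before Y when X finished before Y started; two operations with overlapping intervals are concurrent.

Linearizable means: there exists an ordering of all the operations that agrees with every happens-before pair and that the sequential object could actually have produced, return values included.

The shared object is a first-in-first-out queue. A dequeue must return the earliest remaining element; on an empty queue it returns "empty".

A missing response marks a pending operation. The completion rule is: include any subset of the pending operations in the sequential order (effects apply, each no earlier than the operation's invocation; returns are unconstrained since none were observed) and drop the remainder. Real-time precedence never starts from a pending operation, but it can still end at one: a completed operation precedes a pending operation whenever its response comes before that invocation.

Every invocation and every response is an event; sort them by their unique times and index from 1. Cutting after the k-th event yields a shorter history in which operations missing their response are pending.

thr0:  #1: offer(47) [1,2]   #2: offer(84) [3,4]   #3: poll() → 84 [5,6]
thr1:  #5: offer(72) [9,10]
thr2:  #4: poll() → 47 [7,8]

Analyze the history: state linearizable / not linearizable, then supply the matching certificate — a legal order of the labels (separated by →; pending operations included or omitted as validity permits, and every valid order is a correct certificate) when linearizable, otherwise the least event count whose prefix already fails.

already the first 6 events (up to #3's response at time 6) admit no linearization; the first 5 still do
exhaustive check: the 3 completed queue ops admit one real-time order; illegal
e.g. #1, #2, #3: illegal at step 3, since #3 poll() → 84 cannot apply there

not linearizable — minimal violating prefix: 6 events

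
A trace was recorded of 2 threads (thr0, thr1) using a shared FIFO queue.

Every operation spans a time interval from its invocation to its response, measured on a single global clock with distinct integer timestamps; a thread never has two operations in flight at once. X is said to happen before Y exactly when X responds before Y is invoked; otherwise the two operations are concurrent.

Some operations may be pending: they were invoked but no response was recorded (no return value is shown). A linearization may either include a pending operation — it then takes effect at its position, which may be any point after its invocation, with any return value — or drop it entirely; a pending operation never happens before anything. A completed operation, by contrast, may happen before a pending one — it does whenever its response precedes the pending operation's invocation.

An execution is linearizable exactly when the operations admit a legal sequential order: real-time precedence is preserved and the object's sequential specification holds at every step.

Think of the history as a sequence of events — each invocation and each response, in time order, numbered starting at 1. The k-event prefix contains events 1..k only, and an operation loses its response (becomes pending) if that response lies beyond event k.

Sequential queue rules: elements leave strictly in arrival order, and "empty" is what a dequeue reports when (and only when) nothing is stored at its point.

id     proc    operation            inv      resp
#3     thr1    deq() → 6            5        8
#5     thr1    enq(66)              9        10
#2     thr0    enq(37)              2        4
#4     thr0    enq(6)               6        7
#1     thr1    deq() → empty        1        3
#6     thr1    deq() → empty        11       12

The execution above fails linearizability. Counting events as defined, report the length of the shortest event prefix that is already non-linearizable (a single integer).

a valid linearization of events 1..7 exists, for instance #1, #2, #3, #4:
1. #1 deq() → empty, leaving queue <>
2. #2 enq(37), leaving queue <37>
3. #3 deq() (pending, included), leaving queue <>
4. #4 enq(6), leaving queue <6>
once event 8 joins (#3's response, time 8), exhaustive search finds no witness
sample order #1, #2, #3, #4 stalls at step 3 — #3 deq() → 6 has no legal effect
sample order #1, #2, #4, #3 stalls at step 4 — #3 deq() → 6 has no legal effect

8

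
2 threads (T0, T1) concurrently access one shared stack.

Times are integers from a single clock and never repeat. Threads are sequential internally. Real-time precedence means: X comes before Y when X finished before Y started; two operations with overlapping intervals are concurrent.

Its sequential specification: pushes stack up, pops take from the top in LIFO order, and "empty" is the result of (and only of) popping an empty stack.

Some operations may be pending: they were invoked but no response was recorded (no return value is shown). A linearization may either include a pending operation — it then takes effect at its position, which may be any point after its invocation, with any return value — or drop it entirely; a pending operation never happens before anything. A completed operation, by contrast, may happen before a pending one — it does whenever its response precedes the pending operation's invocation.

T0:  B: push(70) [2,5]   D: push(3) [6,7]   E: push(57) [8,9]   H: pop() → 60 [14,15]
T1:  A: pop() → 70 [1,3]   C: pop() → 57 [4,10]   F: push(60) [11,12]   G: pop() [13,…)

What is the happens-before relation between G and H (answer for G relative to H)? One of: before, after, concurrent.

concurrent

G spans [13,…), H spans [14,15]
the intervals overlap in both directions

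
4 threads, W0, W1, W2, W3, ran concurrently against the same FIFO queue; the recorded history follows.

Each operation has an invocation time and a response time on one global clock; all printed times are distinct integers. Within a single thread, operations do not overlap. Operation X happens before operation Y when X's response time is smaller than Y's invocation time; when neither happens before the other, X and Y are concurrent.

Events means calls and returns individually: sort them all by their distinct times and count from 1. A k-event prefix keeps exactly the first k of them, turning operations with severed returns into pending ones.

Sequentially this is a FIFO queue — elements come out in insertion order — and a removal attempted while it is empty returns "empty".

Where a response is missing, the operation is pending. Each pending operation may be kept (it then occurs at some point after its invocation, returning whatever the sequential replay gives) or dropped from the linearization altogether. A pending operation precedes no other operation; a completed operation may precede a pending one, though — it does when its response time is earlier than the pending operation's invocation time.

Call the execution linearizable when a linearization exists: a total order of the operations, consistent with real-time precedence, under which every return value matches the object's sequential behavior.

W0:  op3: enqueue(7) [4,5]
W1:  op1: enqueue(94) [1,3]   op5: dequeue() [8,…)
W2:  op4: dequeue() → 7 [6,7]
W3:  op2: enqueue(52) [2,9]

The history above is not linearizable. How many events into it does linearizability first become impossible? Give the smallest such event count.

7

events 1..6 are linearizable, e.g. via op1, op2, op3:
1. op1 enqueue(94), leaving queue <94>
2. op2 enqueue(52) (pending, included), leaving queue <94,52>
3. op3 enqueue(7), leaving queue <94,52,7>
with event 7 included (op4 responding at time 7), all real-time-consistent orders fail
no completion choice of the 1 pending operation (op2) rescues it — every subset was tried
sample order op1, op3, op4 (pending dropped) stalls at step 3 — op4 dequeue() → 7 has no legal effect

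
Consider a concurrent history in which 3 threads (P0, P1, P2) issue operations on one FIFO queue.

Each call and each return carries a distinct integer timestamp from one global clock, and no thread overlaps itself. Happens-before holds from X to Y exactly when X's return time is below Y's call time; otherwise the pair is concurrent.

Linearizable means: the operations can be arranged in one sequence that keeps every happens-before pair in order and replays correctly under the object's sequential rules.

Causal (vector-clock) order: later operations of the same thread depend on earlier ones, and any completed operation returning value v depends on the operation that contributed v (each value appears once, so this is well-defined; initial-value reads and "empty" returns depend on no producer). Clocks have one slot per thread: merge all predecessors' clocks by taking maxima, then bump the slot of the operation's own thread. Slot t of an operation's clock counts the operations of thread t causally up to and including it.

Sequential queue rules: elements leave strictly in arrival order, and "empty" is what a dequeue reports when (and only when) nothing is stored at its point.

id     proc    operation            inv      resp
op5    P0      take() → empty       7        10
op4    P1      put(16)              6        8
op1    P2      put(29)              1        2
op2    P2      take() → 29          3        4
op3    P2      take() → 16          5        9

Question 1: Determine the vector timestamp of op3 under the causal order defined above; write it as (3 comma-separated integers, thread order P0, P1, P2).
Answer: (0, 1, 3)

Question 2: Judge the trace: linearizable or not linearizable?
one valid linearization: op1, op2, op4, op3, op5
after step 1 (op1 put(29)): queue <29>
after step 2 (op2 take() → 29): queue <>
after step 3 (op4 put(16)): queue <16>
after step 4 (op3 take() → 16): queue <>
after step 5 (op5 take() → empty): queue <>

linearizable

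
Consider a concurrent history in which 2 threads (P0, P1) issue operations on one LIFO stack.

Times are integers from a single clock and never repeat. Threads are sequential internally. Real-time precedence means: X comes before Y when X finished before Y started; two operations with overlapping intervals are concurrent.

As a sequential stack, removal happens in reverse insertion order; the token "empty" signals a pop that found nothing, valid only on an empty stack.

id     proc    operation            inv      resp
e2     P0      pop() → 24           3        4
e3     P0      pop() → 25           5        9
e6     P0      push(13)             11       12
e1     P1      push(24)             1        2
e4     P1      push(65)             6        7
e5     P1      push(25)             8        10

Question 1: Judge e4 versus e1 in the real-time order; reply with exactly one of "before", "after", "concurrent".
after

e4 spans [6,7], e1 spans [1,2]
resp(e1)=2 < inv(e4)=6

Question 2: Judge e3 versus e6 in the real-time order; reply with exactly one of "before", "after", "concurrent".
before

e3 spans [5,9], e6 spans [11,12]
resp(e3)=9 < inv(e6)=11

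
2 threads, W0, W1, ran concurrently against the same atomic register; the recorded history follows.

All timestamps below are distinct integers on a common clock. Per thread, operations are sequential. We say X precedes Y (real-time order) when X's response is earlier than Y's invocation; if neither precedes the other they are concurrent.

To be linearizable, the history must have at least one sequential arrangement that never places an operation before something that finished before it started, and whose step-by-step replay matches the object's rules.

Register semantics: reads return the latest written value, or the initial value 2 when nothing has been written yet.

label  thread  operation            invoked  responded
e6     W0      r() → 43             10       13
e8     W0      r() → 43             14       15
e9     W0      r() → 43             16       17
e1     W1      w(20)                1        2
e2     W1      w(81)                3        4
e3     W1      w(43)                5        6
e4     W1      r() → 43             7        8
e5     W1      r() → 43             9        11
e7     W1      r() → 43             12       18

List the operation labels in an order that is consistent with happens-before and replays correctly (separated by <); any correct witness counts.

step 1: e1 w(20) — value 20
step 2: e2 w(81) — value 81
step 3: e3 w(43) — value 43
step 4: e4 r() → 43 — value 43
step 5: e5 r() → 43 — value 43
step 6: e6 r() → 43 — value 43
step 7: e7 r() → 43 — value 43
step 8: e8 r() → 43 — value 43
step 9: e9 r() → 43 — value 43

e1 < e2 < e3 < e4 < e5 < e6 < e7 < e8 < e9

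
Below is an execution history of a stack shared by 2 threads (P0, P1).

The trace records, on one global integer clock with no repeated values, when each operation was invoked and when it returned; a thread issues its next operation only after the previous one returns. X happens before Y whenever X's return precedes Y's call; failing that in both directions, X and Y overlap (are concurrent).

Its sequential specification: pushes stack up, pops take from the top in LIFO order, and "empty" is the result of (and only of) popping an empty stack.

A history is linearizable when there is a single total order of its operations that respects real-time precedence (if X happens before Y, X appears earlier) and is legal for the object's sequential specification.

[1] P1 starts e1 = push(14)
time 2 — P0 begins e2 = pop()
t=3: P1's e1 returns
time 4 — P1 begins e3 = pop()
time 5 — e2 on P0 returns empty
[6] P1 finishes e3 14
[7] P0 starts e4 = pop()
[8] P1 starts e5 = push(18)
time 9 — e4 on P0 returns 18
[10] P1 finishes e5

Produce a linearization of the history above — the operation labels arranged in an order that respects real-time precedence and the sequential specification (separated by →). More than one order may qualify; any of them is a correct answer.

after step 1 (e1 push(14)): stack <14>
after step 2 (e3 pop() → 14): stack <>
after step 3 (e2 pop() → empty): stack <>
after step 4 (e5 push(18)): stack <18>
after step 5 (e4 pop() → 18): stack <>

e1 → e3 → e2 → e5 → e4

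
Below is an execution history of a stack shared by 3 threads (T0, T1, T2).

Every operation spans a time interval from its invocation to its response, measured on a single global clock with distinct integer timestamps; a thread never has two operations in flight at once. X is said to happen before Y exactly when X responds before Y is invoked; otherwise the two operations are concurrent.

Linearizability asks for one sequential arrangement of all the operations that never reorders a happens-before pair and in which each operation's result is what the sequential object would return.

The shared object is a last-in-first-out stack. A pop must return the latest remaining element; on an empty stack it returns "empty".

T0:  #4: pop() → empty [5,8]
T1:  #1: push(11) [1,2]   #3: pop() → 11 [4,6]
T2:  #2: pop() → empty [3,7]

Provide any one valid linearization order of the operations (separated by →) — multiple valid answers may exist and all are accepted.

#1 → #3 → #2 → #4

step 1: #1 push(11) — stack <11>
step 2: #3 pop() → 11 — stack <>
step 3: #2 pop() → empty — stack <>
step 4: #4 pop() → empty — stack <>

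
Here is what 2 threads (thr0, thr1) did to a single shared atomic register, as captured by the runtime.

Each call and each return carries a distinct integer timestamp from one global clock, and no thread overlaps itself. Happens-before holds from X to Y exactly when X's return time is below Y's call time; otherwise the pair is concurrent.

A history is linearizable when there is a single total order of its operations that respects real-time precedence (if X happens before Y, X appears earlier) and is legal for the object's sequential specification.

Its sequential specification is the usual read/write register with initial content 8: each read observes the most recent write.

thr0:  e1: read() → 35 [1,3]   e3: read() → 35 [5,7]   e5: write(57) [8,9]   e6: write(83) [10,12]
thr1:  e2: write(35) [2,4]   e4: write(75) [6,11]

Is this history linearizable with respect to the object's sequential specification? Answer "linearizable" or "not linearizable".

linearizable

one valid linearization: e2, e1, e3, e4, e5, e6
step 1: e2 write(35) — value 35
step 2: e1 read() → 35 — value 35
step 3: e3 read() → 35 — value 35
step 4: e4 write(75) — value 75
step 5: e5 write(57) — value 57
step 6: e6 write(83) — value 83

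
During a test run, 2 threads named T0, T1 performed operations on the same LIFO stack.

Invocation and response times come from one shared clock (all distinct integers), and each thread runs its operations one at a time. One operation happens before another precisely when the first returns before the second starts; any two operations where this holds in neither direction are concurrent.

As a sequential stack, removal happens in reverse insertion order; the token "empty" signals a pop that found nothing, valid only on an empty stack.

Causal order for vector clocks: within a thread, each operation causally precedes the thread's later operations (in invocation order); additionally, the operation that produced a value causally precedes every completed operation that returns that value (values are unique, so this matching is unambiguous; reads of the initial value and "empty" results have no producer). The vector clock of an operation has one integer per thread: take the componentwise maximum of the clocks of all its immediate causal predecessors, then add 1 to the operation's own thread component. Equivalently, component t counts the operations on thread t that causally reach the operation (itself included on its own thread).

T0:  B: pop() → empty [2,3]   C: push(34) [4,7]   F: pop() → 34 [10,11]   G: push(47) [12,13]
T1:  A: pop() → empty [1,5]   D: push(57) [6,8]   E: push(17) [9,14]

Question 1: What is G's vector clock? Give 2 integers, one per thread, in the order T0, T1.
no predecessors for A (invoked 1): T1 increments from zero → (0, 1)
no predecessors for B (invoked 2): T0 increments from zero → (1, 0)
merge at D (invoked 6): VC(A)=(0, 1), own-thread bump on T1 → (0, 2)
merge at C (invoked 4): VC(B)=(1, 0), own-thread bump on T0 → (2, 0)
merge at E (invoked 9): VC(D)=(0, 2), own-thread bump on T1 → (0, 3)
merge at F (invoked 10): VC(C)=(2, 0), own-thread bump on T0 → (3, 0)
merge at G (invoked 12): VC(F)=(3, 0), own-thread bump on T0 → (4, 0)
target: VC(G) = (4, 0)

(4, 0)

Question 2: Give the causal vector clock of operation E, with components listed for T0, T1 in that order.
invoked at 1, A has no predecessors; its own T1 bump gives (0, 1)
invoked at 2, B has no predecessors; its own T0 bump gives (1, 0)
D, invoked 6, takes VC(A)=(0, 1) under max, adds 1 for T1 → (0, 2)
C, invoked 4, takes VC(B)=(1, 0) under max, adds 1 for T0 → (2, 0)
E, invoked 9, takes VC(D)=(0, 2) under max, adds 1 for T1 → (0, 3)
F, invoked 10, takes VC(C)=(2, 0) under max, adds 1 for T0 → (3, 0)
G, invoked 12, takes VC(F)=(3, 0) under max, adds 1 for T0 → (4, 0)
target: VC(E) = (0, 3)

(0, 3)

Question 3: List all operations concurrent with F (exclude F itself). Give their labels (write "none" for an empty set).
overlap test against F [10,11]: concurrent iff the interval meets 10..11
A [1,5]: before
B [2,3]: before
C [4,7]: before
D [6,8]: before
E [9,14]: concurrent
G [12,13]: after

E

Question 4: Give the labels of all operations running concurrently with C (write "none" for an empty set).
concurrent with C ([4,7]): every op whose interval crosses 4..7
A [1,5]: concurrent
B [2,3]: before
D [6,8]: concurrent
E [9,14]: after
F [10,11]: after
G [12,13]: after

A, D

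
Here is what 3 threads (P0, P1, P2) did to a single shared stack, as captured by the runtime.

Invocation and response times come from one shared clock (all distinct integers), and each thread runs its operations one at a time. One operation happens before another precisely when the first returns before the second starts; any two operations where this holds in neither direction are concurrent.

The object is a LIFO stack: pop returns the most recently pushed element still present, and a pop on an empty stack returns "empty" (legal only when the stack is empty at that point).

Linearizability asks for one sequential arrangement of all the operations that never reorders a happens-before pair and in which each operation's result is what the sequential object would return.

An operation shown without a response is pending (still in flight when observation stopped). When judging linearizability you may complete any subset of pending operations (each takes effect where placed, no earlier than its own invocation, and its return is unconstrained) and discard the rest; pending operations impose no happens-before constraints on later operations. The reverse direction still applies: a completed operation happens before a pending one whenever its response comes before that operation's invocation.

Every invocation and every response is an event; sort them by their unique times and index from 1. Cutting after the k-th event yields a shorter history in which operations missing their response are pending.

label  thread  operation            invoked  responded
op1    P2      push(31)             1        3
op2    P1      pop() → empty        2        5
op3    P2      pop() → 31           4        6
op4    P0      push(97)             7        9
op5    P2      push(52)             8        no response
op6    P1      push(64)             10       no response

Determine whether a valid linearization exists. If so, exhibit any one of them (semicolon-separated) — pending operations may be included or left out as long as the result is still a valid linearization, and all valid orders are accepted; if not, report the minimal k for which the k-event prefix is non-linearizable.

1. op1 push(31), leaving stack <31>
2. op3 pop() → 31, leaving stack <>
3. op2 pop() → empty, leaving stack <>
4. op4 push(97), leaving stack <97>

linearizable — witness: op1; op3; op2; op4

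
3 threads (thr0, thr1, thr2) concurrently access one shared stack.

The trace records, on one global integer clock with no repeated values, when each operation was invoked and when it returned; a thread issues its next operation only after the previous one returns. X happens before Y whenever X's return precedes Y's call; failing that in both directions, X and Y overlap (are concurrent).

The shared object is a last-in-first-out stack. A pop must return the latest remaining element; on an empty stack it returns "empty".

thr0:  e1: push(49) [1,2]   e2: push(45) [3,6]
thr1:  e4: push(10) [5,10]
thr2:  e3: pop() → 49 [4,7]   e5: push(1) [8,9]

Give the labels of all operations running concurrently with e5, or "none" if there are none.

e4

concurrent with e5 ([8,9]): every op whose interval crosses 8..9
e1 [1,2]: before
e2 [3,6]: before
e3 [4,7]: before
e4 [5,10]: concurrent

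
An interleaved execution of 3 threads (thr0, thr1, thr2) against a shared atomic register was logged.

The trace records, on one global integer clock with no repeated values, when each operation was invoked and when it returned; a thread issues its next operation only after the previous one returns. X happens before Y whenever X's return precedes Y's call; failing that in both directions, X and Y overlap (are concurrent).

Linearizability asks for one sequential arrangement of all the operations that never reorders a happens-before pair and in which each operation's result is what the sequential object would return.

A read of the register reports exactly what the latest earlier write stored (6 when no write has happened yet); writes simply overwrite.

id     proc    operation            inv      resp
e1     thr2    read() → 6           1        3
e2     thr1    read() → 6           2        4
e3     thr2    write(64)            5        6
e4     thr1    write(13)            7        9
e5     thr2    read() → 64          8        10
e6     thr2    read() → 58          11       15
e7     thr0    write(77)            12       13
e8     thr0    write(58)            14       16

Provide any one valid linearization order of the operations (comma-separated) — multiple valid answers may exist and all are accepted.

e1, e2, e3, e5, e4, e7, e8, e6

1. e1 read() → 6, leaving value 6
2. e2 read() → 6, leaving value 6
3. e3 write(64), leaving value 64
4. e5 read() → 64, leaving value 64
5. e4 write(13), leaving value 13
6. e7 write(77), leaving value 77
7. e8 write(58), leaving value 58
8. e6 read() → 58, leaving value 58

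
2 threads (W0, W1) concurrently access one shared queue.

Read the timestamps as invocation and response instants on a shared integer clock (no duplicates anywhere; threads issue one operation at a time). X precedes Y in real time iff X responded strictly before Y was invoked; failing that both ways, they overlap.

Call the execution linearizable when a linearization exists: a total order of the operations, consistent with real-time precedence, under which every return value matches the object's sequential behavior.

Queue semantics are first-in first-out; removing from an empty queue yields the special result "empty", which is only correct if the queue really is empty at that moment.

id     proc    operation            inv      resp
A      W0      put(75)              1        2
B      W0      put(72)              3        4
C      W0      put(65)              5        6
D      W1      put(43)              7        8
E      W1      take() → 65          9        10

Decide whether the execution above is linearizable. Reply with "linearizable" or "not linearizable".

the violation lands at event 10, E's response at time 10: events 1..9 linearize, events 1..10 do not
the sole real-time-consistent order of 5 completed operations fails the queue replay
take A, B, C, D, E: step 5 already fails, because E take() → 65 cannot occur there

not linearizable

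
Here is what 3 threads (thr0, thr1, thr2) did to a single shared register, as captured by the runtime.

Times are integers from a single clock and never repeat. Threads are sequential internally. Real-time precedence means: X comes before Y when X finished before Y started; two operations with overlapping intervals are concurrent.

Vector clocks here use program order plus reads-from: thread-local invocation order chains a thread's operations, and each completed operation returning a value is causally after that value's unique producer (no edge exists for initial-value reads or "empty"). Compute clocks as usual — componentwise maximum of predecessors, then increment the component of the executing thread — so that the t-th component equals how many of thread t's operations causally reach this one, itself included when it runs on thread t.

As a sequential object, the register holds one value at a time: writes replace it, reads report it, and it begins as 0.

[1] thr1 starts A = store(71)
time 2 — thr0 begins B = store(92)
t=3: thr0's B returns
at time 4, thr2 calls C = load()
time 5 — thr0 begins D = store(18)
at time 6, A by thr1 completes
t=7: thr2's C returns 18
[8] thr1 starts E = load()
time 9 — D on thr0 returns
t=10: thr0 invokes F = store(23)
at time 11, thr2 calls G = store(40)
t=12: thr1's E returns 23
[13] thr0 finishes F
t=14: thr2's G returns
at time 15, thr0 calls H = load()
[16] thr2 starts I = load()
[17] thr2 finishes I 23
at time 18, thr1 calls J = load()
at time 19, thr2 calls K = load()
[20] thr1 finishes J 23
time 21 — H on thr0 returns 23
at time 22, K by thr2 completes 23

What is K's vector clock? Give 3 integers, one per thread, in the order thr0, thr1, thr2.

A (invocation 1): nothing precedes it; thr1's component alone gives (0, 1, 0)
B (invocation 2): nothing precedes it; thr0's component alone gives (1, 0, 0)
D, invoked 5, takes VC(B)=(1, 0, 0) under max, adds 1 for thr0 → (2, 0, 0)
C, invoked 4, takes VC(D)=(2, 0, 0) under max, adds 1 for thr2 → (2, 0, 1)
F, invoked 10, takes VC(D)=(2, 0, 0) under max, adds 1 for thr0 → (3, 0, 0)
G, invoked 11, takes VC(C)=(2, 0, 1) under max, adds 1 for thr2 → (2, 0, 2)
H, invoked 15, takes VC(F)=(3, 0, 0) under max, adds 1 for thr0 → (4, 0, 0)
E, invoked 8, takes VC(A)=(0, 1, 0), VC(F)=(3, 0, 0) under max, adds 1 for thr1 → (3, 2, 0)
I, invoked 16, takes VC(F)=(3, 0, 0), VC(G)=(2, 0, 2) under max, adds 1 for thr2 → (3, 0, 3)
J, invoked 18, takes VC(E)=(3, 2, 0), VC(F)=(3, 0, 0) under max, adds 1 for thr1 → (3, 3, 0)
K, invoked 19, takes VC(F)=(3, 0, 0), VC(I)=(3, 0, 3) under max, adds 1 for thr2 → (3, 0, 4)
target: VC(K) = (3, 0, 4)

(3, 0, 4)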